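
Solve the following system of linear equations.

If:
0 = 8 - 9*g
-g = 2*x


Then:
g = 8/9
x = -4/9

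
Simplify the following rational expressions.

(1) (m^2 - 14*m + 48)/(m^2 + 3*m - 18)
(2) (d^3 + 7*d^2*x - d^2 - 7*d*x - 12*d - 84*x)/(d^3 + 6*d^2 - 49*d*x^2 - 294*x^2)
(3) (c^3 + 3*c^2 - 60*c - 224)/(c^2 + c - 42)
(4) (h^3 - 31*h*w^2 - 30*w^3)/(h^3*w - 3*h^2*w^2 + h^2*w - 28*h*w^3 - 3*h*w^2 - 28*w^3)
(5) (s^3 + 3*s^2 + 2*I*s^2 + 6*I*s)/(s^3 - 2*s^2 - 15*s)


(1) = (m^2 - 14*m + 48)/(m^2 + 3*m - 18)
(2) = (-d^2 + d + 12)/(-d^2 + 7*d*x - 6*d + 42*x)
(3) = (c^2 - 4*c - 32)/(c - 6)
(4) = (-h^3 + 31*h*w^2 + 30*w^3)/(-h^3*w + 3*h^2*w^2 - h^2*w + 28*h*w^3 + 3*h*w^2 + 28*w^3)
(5) = (s + 2*I)/(s - 5)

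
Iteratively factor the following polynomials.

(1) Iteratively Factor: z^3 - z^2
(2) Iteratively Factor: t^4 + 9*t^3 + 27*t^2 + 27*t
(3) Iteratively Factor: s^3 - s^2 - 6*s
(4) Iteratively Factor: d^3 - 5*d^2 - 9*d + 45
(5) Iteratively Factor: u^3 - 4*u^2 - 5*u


(1) = (z)*(z^2 - z) = z^2*(z - 1)
(2) = (t)*(t^3 + 9*t^2 + 27*t + 27) = t*(t + 3)*(t^2 + 6*t + 9) = t*(t + 3)^2*(t + 3)
(3) = (s + 2)*(s^2 - 3*s) = s*(s + 2)*(s - 3)
(4) = (d - 5)*(d^2 - 9) = (d - 5)*(d - 3)*(d + 3)
(5) = (u - 5)*(u^2 + u) = u*(u - 5)*(u + 1)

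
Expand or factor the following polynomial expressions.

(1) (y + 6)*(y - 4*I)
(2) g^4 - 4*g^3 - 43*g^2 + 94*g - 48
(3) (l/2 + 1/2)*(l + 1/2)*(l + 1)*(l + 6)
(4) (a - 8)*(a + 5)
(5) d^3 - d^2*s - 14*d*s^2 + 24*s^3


(1) = y^2 + 6*y - 4*I*y - 24*I
(2) = (g - 8)*(g - 1)^2*(g + 6)
(3) = l^4/2 + 17*l^3/4 + 17*l^2/2 + 25*l/4 + 3/2
(4) = a^2 - 3*a - 40
(5) = (d - 3*s)*(d - 2*s)*(d + 4*s)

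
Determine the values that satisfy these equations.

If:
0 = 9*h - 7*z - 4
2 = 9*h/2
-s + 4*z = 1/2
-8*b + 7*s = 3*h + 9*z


Then:
b = -29/48
h = 4/9
s = -1/2
z = 0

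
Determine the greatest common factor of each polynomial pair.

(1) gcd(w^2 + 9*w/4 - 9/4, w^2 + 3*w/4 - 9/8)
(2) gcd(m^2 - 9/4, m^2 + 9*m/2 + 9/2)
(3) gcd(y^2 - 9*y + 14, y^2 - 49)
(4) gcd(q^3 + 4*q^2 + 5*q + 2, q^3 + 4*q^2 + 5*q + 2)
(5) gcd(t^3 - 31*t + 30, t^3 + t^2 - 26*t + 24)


(1) = w - 3/4
(2) = m + 3/2
(3) = gcd((y - 7)*(y - 2), (y - 7)*(y + 7)) = y - 7
(4) = gcd((q + 1)^2*(q + 2), (q + 1)^2*(q + 2)) = q^3 + 4*q^2 + 5*q + 2
(5) = gcd((t - 5)*(t - 1)*(t + 6), (t - 4)*(t - 1)*(t + 6)) = t^2 + 5*t - 6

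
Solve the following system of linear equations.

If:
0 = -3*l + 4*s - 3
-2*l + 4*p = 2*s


Then:
l = 4*s/3 - 1
p = 7*s/6 - 1/2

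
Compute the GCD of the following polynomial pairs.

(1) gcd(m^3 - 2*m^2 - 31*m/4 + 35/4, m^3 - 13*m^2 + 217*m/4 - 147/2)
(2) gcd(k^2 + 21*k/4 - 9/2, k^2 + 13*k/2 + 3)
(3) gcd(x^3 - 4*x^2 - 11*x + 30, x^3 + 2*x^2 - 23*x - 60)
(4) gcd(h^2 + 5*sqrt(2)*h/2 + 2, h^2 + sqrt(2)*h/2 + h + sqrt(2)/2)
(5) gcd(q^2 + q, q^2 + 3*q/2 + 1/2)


(1) = m - 7/2
(2) = gcd((k - 3/4)*(k + 6), (k + 1/2)*(k + 6)) = k + 6
(3) = x^2 - 2*x - 15
(4) = h + sqrt(2)/2
(5) = q + 1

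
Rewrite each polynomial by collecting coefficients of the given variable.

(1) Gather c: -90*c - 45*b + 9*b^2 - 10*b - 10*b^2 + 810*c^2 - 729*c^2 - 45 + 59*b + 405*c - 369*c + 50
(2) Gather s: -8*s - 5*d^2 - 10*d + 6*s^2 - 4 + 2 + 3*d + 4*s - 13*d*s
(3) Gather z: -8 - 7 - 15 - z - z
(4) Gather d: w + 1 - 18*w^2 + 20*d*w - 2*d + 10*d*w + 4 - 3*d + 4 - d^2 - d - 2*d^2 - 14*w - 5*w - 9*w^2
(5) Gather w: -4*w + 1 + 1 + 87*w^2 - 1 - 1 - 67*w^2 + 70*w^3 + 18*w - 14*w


(1) = -b^2 + 4*b + 81*c^2 - 54*c + 5
(2) = -5*d^2 - 7*d + 6*s^2 + s*(-13*d - 4) - 2
(3) = -2*z - 30
(4) = -3*d^2 + d*(30*w - 6) - 27*w^2 - 18*w + 9
(5) = 70*w^3 + 20*w^2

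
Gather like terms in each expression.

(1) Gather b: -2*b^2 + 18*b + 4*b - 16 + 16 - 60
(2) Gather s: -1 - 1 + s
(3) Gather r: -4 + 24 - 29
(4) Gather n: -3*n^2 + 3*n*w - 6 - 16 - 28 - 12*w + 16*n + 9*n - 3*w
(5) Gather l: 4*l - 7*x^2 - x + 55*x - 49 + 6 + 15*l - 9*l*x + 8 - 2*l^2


(1) = -2*b^2 + 22*b - 60
(2) = s - 2
(3) = -9
(4) = -3*n^2 + n*(3*w + 25) - 15*w - 50
(5) = -2*l^2 + l*(19 - 9*x) - 7*x^2 + 54*x - 35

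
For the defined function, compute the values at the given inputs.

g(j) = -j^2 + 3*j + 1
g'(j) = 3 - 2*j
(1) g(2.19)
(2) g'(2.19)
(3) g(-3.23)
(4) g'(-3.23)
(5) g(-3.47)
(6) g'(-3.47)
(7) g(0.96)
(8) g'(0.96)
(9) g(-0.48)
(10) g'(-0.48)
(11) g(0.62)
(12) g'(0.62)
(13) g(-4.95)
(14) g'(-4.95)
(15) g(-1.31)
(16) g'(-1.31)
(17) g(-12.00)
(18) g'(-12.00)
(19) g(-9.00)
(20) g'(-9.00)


(1) = 2.77
(2) = -1.38
(3) = -19.12
(4) = 9.46
(5) = -21.45
(6) = 9.94
(7) = 2.96
(8) = 1.08
(9) = -0.67
(10) = 3.96
(11) = 2.48
(12) = 1.76
(13) = -38.35
(14) = 12.90
(15) = -4.65
(16) = 5.62
(17) = -179.00
(18) = 27.00
(19) = -107.00
(20) = 21.00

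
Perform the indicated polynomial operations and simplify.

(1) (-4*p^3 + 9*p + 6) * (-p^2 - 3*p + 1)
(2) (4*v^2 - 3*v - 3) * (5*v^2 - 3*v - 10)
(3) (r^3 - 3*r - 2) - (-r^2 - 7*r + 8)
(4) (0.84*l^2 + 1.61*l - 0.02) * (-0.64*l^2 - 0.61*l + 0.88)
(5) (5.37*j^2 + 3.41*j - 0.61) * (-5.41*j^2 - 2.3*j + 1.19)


(1) = 4*p^5 + 12*p^4 - 13*p^3 - 33*p^2 - 9*p + 6
(2) = 20*v^4 - 27*v^3 - 46*v^2 + 39*v + 30
(3) = r^3 + r^2 + 4*r - 10
(4) = -0.5376*l^4 - 1.5428*l^3 - 0.2301*l^2 + 1.429*l - 0.0176
(5) = -29.0517*j^4 - 30.7991*j^3 + 1.8474*j^2 + 5.4609*j - 0.7259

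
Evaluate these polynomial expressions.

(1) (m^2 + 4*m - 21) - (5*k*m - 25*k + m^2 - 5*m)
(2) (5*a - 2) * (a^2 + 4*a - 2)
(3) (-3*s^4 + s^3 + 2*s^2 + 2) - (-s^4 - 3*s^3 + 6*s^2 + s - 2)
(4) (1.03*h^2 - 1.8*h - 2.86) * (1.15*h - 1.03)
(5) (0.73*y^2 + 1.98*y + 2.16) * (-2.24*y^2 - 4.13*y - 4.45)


(1) = -5*k*m + 25*k + 9*m - 21
(2) = 5*a^3 + 18*a^2 - 18*a + 4
(3) = -2*s^4 + 4*s^3 - 4*s^2 - s + 4
(4) = 1.1845*h^3 - 3.1309*h^2 - 1.435*h + 2.9458
(5) = -1.6352*y^4 - 7.4501*y^3 - 16.2643*y^2 - 17.7318*y - 9.612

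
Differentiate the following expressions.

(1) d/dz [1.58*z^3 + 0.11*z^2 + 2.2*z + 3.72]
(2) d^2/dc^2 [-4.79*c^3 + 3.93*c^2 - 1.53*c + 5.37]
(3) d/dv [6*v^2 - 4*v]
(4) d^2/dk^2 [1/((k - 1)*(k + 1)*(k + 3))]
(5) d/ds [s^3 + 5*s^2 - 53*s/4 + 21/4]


(1) = 4.74*z^2 + 0.22*z + 2.2
(2) = 7.86 - 28.74*c
(3) = 12*v - 4
(4) = 4*(3*k^4 + 12*k^3 + 12*k^2 + 5)/(k^9 + 9*k^8 + 24*k^7 - 78*k^5 - 54*k^4 + 80*k^3 + 72*k^2 - 27*k - 27)
(5) = 3*s^2 + 10*s - 53/4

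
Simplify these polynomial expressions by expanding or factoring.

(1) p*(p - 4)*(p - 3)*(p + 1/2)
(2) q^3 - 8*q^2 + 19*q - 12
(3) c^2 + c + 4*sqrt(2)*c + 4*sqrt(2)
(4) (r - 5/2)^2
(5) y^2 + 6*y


(1) = p^4 - 13*p^3/2 + 17*p^2/2 + 6*p
(2) = (q - 4)*(q - 3)*(q - 1)
(3) = (c + 1)*(c + 4*sqrt(2))
(4) = r^2 - 5*r + 25/4
(5) = y*(y + 6)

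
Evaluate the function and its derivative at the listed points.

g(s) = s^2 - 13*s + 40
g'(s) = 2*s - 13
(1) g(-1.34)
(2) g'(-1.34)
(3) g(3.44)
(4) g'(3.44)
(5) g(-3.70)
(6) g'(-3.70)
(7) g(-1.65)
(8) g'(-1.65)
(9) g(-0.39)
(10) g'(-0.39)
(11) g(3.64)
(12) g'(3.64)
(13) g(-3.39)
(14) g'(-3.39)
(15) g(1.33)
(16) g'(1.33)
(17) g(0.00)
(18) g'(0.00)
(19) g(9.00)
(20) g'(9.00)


(1) = 59.22
(2) = -15.68
(3) = 7.11
(4) = -6.12
(5) = 101.79
(6) = -20.40
(7) = 64.17
(8) = -16.30
(9) = 45.22
(10) = -13.78
(11) = 5.93
(12) = -5.72
(13) = 95.56
(14) = -19.78
(15) = 24.48
(16) = -10.34
(17) = 40.00
(18) = -13.00
(19) = 4.00
(20) = 5.00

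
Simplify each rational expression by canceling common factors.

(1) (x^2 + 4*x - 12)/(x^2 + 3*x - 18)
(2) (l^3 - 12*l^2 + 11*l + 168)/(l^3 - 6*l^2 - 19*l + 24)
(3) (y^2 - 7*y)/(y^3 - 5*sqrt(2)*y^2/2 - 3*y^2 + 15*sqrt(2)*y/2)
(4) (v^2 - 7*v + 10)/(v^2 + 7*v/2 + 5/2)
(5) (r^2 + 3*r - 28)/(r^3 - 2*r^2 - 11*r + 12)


(1) = (x - 2)/(x - 3)
(2) = (l - 7)/(l - 1)
(3) = (2*y - 14)/(2*y^2 + y*(-5*sqrt(2) - 6) + 15*sqrt(2))
(4) = (2*v^2 - 14*v + 20)/(2*v^2 + 7*v + 5)
(5) = (r + 7)/(r^2 + 2*r - 3)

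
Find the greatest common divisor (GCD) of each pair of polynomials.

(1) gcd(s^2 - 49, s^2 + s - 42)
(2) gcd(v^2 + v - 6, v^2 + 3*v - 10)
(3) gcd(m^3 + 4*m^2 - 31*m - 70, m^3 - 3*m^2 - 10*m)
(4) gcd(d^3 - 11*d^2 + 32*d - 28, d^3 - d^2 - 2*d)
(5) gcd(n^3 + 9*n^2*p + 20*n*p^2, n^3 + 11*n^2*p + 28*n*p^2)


(1) = s + 7
(2) = gcd((v - 2)*(v + 3), (v - 2)*(v + 5)) = v - 2
(3) = gcd((m - 5)*(m + 2)*(m + 7), m*(m - 5)*(m + 2)) = m^2 - 3*m - 10
(4) = d - 2
(5) = gcd(n*(n + 4*p)*(n + 5*p), n*(n + 4*p)*(n + 7*p)) = n^2 + 4*n*p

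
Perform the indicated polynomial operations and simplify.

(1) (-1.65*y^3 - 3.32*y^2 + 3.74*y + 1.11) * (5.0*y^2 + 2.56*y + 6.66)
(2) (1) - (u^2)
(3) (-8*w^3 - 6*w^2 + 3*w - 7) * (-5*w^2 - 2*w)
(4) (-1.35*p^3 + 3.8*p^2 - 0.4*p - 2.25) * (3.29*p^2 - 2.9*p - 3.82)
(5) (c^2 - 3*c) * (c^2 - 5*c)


(1) = -8.25*y^5 - 20.824*y^4 - 0.7882*y^3 - 6.9868*y^2 + 27.75*y + 7.3926
(2) = 1 - u^2
(3) = 40*w^5 + 46*w^4 - 3*w^3 + 29*w^2 + 14*w
(4) = -4.4415*p^5 + 16.417*p^4 - 7.179*p^3 - 20.7585*p^2 + 8.053*p + 8.595
(5) = c^4 - 8*c^3 + 15*c^2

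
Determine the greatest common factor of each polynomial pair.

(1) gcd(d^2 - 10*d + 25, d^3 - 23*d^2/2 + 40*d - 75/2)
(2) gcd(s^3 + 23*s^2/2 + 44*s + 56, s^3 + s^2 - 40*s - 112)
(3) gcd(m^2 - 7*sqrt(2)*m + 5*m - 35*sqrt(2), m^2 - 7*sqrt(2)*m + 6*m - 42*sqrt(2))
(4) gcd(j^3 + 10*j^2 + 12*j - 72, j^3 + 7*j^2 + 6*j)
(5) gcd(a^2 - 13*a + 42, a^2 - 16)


(1) = d^2 - 10*d + 25
(2) = gcd((s + 7/2)*(s + 4)^2, (s - 7)*(s + 4)^2) = s^2 + 8*s + 16
(3) = m - 7*sqrt(2)
(4) = j + 6
(5) = 1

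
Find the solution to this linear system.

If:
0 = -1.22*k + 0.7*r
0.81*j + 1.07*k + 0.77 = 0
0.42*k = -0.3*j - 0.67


Then:
j = 20.49
k = -16.23
r = -28.29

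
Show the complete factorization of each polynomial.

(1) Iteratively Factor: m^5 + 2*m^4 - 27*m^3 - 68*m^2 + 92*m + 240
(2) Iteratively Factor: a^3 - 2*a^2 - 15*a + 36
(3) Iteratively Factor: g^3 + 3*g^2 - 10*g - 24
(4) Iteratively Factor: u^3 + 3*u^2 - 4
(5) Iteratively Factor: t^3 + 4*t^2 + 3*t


(1) = (m + 2)*(m^4 - 27*m^2 - 14*m + 120) = (m - 2)*(m + 2)*(m^3 + 2*m^2 - 23*m - 60) = (m - 2)*(m + 2)*(m + 4)*(m^2 - 2*m - 15) = (m - 5)*(m - 2)*(m + 2)*(m + 4)*(m + 3)
(2) = (a + 4)*(a^2 - 6*a + 9) = (a - 3)*(a + 4)*(a - 3)
(3) = (g + 2)*(g^2 + g - 12) = (g + 2)*(g + 4)*(g - 3)
(4) = (u + 2)*(u^2 + u - 2) = (u - 1)*(u + 2)*(u + 2)
(5) = (t + 1)*(t^2 + 3*t) = t*(t + 1)*(t + 3)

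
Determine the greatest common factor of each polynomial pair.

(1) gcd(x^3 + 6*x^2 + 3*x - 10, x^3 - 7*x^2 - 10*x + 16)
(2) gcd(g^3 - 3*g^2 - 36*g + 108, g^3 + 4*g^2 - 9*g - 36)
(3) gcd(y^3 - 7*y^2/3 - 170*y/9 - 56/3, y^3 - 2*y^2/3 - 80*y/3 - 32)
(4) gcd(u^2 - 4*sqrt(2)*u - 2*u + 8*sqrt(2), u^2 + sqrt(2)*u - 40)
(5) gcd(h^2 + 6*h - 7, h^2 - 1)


(1) = x^2 + x - 2
(2) = g - 3
(3) = y^2 - 14*y/3 - 8
(4) = u - 4*sqrt(2)
(5) = h - 1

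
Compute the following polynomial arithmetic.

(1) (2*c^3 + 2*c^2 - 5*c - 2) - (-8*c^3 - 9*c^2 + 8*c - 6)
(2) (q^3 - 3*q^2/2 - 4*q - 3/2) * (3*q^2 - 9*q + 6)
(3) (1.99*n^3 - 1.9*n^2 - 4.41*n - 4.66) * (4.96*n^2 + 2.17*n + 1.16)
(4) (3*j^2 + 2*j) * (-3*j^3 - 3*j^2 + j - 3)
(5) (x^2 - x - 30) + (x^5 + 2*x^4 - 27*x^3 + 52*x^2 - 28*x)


(1) = 10*c^3 + 11*c^2 - 13*c + 4
(2) = 3*q^5 - 27*q^4/2 + 15*q^3/2 + 45*q^2/2 - 21*q/2 - 9
(3) = 9.8704*n^5 - 5.1057*n^4 - 23.6882*n^3 - 34.8873*n^2 - 15.2278*n - 5.4056
(4) = -9*j^5 - 15*j^4 - 3*j^3 - 7*j^2 - 6*j
(5) = x^5 + 2*x^4 - 27*x^3 + 53*x^2 - 29*x - 30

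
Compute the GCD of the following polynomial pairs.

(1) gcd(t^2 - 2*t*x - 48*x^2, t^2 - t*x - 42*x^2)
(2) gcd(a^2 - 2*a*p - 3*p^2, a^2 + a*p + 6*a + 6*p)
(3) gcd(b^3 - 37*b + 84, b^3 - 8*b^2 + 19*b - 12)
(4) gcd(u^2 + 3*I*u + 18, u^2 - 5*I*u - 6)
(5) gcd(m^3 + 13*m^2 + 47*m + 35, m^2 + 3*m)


(1) = t + 6*x
(2) = a + p
(3) = b^2 - 7*b + 12
(4) = u - 3*I
(5) = 1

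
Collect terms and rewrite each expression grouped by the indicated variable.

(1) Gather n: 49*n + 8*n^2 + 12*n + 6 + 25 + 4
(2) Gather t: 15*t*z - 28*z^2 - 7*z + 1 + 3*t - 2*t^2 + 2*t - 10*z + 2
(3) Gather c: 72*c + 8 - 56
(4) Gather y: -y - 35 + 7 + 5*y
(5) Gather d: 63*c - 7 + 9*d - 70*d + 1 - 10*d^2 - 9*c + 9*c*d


(1) = 8*n^2 + 61*n + 35
(2) = -2*t^2 + t*(15*z + 5) - 28*z^2 - 17*z + 3
(3) = 72*c - 48
(4) = 4*y - 28
(5) = 54*c - 10*d^2 + d*(9*c - 61) - 6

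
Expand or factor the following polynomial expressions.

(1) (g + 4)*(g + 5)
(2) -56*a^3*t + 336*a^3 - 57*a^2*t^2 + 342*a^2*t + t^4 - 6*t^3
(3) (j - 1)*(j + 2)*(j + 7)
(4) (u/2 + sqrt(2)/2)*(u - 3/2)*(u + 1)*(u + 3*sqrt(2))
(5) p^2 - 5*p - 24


(1) = g^2 + 9*g + 20
(2) = (-8*a + t)*(a + t)*(7*a + t)*(t - 6)
(3) = j^3 + 8*j^2 + 5*j - 14
(4) = u^4/2 - u^3/4 + 2*sqrt(2)*u^3 - sqrt(2)*u^2 + 9*u^2/4 - 3*sqrt(2)*u - 3*u/2 - 9/2
(5) = (p - 8)*(p + 3)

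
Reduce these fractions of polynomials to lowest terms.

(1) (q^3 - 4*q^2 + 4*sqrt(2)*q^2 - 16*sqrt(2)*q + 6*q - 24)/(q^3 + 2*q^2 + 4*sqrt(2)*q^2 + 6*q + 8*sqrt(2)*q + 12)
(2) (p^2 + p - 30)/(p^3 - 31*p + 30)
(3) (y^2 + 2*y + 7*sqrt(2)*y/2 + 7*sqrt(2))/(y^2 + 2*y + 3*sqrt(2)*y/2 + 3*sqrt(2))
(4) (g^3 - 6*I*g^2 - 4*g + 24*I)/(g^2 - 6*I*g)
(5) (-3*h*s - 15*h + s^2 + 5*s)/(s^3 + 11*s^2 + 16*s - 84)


(1) = (q - 4)/(q + 2)
(2) = 1/(p - 1)
(3) = (4*y + 14*sqrt(2))/(4*y + 6*sqrt(2))
(4) = (g^2 - 4)/g
(5) = (-3*h*s - 15*h + s^2 + 5*s)/(s^3 + 11*s^2 + 16*s - 84)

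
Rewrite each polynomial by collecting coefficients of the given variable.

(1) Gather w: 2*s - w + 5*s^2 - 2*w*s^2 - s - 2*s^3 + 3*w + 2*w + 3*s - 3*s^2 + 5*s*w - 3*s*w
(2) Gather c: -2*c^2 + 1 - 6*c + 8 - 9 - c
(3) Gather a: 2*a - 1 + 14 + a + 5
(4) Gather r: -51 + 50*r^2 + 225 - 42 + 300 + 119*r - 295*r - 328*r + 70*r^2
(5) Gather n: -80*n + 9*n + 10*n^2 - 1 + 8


(1) = -2*s^3 + 2*s^2 + 4*s + w*(-2*s^2 + 2*s + 4)
(2) = -2*c^2 - 7*c
(3) = 3*a + 18
(4) = 120*r^2 - 504*r + 432
(5) = 10*n^2 - 71*n + 7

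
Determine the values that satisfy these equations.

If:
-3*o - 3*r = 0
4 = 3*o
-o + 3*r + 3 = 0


Then:
No Solution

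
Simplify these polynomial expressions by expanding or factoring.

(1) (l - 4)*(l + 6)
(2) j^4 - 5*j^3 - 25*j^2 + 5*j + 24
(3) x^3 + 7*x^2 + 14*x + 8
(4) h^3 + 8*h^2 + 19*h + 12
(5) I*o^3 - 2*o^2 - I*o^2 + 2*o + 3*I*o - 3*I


(1) = l^2 + 2*l - 24
(2) = (j - 8)*(j - 1)*(j + 1)*(j + 3)
(3) = (x + 1)*(x + 2)*(x + 4)
(4) = (h + 1)*(h + 3)*(h + 4)
(5) = (o - 1)*(o + 3*I)*(I*o + 1)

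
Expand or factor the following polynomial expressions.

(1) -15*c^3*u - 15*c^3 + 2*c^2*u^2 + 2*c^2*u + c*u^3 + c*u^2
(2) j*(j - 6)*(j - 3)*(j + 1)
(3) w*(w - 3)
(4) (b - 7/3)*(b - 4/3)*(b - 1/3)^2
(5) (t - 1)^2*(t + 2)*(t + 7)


(1) = (-3*c + u)*(5*c + u)*(c*u + c)
(2) = j^4 - 8*j^3 + 9*j^2 + 18*j
(3) = w^2 - 3*w
(4) = b^4 - 13*b^3/3 + 17*b^2/3 - 67*b/27 + 28/81
(5) = t^4 + 7*t^3 - 3*t^2 - 19*t + 14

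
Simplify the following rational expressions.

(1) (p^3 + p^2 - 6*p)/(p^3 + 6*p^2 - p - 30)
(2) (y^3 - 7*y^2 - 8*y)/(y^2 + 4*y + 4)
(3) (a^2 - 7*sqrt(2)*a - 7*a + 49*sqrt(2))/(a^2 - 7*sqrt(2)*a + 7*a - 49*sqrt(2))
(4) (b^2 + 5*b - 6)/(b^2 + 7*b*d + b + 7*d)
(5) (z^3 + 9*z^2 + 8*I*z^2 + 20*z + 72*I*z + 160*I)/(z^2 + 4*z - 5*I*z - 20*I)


(1) = p/(p + 5)
(2) = (y^3 - 7*y^2 - 8*y)/(y^2 + 4*y + 4)
(3) = (a - 7)/(a + 7)
(4) = (b^2 + 5*b - 6)/(b^2 + 7*b*d + b + 7*d)
(5) = (z^2 + z*(5 + 8*I) + 40*I)/(z - 5*I)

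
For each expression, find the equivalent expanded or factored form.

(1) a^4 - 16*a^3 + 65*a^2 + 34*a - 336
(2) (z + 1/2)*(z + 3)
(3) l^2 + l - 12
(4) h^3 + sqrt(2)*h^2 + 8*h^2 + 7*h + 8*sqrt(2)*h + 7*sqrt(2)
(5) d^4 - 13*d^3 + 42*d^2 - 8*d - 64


(1) = (a - 8)*(a - 7)*(a - 3)*(a + 2)
(2) = z^2 + 7*z/2 + 3/2
(3) = (l - 3)*(l + 4)
(4) = (h + 1)*(h + 7)*(h + sqrt(2))
(5) = (d - 8)*(d - 4)*(d - 2)*(d + 1)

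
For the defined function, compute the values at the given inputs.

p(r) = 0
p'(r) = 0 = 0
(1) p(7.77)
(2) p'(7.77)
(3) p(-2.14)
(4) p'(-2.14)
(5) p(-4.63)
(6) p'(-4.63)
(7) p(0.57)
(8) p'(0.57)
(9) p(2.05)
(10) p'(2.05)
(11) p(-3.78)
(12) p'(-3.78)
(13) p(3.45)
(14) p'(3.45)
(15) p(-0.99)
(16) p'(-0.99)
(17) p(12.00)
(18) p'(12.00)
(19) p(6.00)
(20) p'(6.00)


(1) = 0.00
(2) = 0.00
(3) = 0.00
(4) = 0.00
(5) = 0.00
(6) = 0.00
(7) = 0.00
(8) = 0.00
(9) = 0.00
(10) = 0.00
(11) = 0.00
(12) = 0.00
(13) = 0.00
(14) = 0.00
(15) = 0.00
(16) = 0.00
(17) = 0.00
(18) = 0.00
(19) = 0.00
(20) = 0.00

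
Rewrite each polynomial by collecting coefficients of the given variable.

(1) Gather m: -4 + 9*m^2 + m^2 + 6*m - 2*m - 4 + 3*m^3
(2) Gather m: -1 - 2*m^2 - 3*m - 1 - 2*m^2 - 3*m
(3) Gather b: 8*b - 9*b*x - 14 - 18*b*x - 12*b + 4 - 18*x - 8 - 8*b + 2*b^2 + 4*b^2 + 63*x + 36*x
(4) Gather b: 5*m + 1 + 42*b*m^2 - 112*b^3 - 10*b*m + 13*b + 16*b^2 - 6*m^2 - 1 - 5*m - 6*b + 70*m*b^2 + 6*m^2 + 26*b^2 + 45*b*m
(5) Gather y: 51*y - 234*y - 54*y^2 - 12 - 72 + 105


(1) = 3*m^3 + 10*m^2 + 4*m - 8
(2) = -4*m^2 - 6*m - 2
(3) = 6*b^2 + b*(-27*x - 12) + 81*x - 18
(4) = -112*b^3 + b^2*(70*m + 42) + b*(42*m^2 + 35*m + 7)
(5) = -54*y^2 - 183*y + 21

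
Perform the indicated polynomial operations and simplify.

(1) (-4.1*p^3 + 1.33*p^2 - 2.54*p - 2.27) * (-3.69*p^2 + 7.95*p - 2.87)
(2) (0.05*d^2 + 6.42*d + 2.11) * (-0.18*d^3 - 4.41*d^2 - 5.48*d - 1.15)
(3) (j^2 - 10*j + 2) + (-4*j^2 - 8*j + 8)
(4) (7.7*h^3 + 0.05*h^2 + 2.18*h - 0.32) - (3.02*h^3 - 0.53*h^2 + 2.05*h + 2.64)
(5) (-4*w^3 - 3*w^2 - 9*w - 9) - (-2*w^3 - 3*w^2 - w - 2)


(1) = 15.129*p^5 - 37.5027*p^4 + 31.7131*p^3 - 15.6338*p^2 - 10.7567*p + 6.5149
(2) = -0.009*d^5 - 1.3761*d^4 - 28.966*d^3 - 44.5442*d^2 - 18.9458*d - 2.4265
(3) = -3*j^2 - 18*j + 10
(4) = 4.68*h^3 + 0.58*h^2 + 0.13*h - 2.96
(5) = -2*w^3 - 8*w - 7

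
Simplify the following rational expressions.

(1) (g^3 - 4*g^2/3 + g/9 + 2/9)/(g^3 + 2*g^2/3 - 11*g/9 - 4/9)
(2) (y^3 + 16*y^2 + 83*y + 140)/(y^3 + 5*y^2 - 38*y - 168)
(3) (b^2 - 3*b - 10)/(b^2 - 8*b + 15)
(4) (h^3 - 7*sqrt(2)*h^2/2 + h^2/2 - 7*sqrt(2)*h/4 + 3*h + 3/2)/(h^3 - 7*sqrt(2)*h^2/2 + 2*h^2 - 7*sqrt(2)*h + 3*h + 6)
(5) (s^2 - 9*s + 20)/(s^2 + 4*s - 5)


(1) = (3*g - 2)/(3*g + 4)
(2) = (y + 5)/(y - 6)
(3) = (b + 2)/(b - 3)
(4) = (8*h + 4)/(8*h + 16)
(5) = (s^2 - 9*s + 20)/(s^2 + 4*s - 5)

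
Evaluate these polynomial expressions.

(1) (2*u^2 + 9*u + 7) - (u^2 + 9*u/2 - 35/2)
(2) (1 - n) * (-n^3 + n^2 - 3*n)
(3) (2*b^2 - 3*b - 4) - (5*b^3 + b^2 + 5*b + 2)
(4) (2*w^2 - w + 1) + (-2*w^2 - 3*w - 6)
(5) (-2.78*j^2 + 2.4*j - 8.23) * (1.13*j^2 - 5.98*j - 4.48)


(1) = u^2 + 9*u/2 + 49/2
(2) = n^4 - 2*n^3 + 4*n^2 - 3*n
(3) = -5*b^3 + b^2 - 8*b - 6
(4) = -4*w - 5
(5) = -3.1414*j^4 + 19.3364*j^3 - 11.1975*j^2 + 38.4634*j + 36.8704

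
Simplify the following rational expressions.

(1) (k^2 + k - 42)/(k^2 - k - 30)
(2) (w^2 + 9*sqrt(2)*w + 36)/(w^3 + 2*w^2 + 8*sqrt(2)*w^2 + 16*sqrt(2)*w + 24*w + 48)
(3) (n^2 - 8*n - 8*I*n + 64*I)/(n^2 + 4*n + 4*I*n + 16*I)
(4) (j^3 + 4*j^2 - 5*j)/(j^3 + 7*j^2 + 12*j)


(1) = (k + 7)/(k + 5)
(2) = (w + 3*sqrt(2))/(w^2 + w*(2 + 2*sqrt(2)) + 4*sqrt(2))
(3) = (n^2 + n*(-8 - 8*I) + 64*I)/(n^2 + n*(4 + 4*I) + 16*I)
(4) = (j^2 + 4*j - 5)/(j^2 + 7*j + 12)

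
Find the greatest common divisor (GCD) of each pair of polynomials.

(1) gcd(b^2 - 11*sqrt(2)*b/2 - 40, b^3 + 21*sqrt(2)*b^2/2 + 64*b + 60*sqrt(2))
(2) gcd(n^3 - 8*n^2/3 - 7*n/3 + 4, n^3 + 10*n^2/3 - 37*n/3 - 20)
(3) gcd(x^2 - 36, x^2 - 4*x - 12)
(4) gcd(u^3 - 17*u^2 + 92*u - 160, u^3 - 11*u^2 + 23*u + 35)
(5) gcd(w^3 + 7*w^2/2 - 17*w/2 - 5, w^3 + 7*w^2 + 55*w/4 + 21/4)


(1) = gcd((b - 8*sqrt(2))*(b + 5*sqrt(2)/2), (b + 2*sqrt(2))*(b + 5*sqrt(2)/2)*(b + 6*sqrt(2))) = b + 5*sqrt(2)/2
(2) = gcd((n - 3)*(n - 1)*(n + 4/3), (n - 3)*(n + 4/3)*(n + 5)) = n^2 - 5*n/3 - 4
(3) = gcd((x - 6)*(x + 6), (x - 6)*(x + 2)) = x - 6
(4) = gcd((u - 8)*(u - 5)*(u - 4), (u - 7)*(u - 5)*(u + 1)) = u - 5
(5) = w + 1/2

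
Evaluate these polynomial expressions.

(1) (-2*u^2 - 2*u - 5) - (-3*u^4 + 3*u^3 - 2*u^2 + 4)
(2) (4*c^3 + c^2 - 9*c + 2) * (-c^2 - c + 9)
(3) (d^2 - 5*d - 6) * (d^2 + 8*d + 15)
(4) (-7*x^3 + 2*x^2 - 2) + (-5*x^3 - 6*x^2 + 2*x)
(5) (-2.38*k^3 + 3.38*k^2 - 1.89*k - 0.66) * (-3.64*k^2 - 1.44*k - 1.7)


(1) = 3*u^4 - 3*u^3 - 2*u - 9
(2) = -4*c^5 - 5*c^4 + 44*c^3 + 16*c^2 - 83*c + 18
(3) = d^4 + 3*d^3 - 31*d^2 - 123*d - 90
(4) = -12*x^3 - 4*x^2 + 2*x - 2
(5) = 8.6632*k^5 - 8.876*k^4 + 6.0584*k^3 - 0.622*k^2 + 4.1634*k + 1.122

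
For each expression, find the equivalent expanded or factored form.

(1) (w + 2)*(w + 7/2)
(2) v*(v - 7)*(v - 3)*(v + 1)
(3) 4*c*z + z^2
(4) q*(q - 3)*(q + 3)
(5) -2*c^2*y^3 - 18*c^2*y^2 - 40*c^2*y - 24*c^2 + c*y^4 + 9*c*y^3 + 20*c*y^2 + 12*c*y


(1) = w^2 + 11*w/2 + 7
(2) = v^4 - 9*v^3 + 11*v^2 + 21*v
(3) = z*(4*c + z)
(4) = q^3 - 9*q
(5) = (-2*c + y)*(y + 2)*(y + 6)*(c*y + c)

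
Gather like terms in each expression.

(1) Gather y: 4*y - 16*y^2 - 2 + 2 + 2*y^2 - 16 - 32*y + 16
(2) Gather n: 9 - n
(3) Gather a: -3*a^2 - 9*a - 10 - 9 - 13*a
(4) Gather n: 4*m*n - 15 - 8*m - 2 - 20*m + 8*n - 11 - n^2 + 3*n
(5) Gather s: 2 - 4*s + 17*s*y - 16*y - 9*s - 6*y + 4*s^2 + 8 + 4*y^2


(1) = -14*y^2 - 28*y
(2) = 9 - n
(3) = -3*a^2 - 22*a - 19
(4) = -28*m - n^2 + n*(4*m + 11) - 28
(5) = 4*s^2 + s*(17*y - 13) + 4*y^2 - 22*y + 10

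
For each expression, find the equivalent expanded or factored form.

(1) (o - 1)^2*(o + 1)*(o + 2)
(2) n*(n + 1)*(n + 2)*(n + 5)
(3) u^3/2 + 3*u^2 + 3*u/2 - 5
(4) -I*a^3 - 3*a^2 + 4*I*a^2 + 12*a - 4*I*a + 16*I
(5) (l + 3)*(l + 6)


(1) = o^4 + o^3 - 3*o^2 - o + 2
(2) = n^4 + 8*n^3 + 17*n^2 + 10*n
(3) = (u/2 + 1)*(u - 1)*(u + 5)
(4) = (a - 4)*(a - 4*I)*(-I*a + 1)
(5) = l^2 + 9*l + 18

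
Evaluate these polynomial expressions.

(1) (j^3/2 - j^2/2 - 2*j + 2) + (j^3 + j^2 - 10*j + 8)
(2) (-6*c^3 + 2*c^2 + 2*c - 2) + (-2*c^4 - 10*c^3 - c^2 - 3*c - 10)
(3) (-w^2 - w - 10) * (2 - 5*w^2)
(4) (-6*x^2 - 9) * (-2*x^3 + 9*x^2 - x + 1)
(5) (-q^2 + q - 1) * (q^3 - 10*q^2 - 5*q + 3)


(1) = 3*j^3/2 + j^2/2 - 12*j + 10
(2) = -2*c^4 - 16*c^3 + c^2 - c - 12
(3) = 5*w^4 + 5*w^3 + 48*w^2 - 2*w - 20
(4) = 12*x^5 - 54*x^4 + 24*x^3 - 87*x^2 + 9*x - 9
(5) = -q^5 + 11*q^4 - 6*q^3 + 2*q^2 + 8*q - 3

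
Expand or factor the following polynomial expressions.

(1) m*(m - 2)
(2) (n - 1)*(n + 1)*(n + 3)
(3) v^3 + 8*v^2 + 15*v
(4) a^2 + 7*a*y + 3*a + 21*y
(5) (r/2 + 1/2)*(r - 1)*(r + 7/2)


(1) = m^2 - 2*m
(2) = n^3 + 3*n^2 - n - 3
(3) = v*(v + 3)*(v + 5)
(4) = (a + 3)*(a + 7*y)
(5) = r^3/2 + 7*r^2/4 - r/2 - 7/4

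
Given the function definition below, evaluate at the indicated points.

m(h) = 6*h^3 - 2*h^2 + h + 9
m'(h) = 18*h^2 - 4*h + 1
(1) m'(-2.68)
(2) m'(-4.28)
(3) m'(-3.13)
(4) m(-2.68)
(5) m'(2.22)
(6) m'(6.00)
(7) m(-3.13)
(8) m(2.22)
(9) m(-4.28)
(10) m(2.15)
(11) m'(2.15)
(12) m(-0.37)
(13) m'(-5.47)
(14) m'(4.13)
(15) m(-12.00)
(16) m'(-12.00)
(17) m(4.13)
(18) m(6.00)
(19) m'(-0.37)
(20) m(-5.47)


(1) = 141.00
(2) = 347.85
(3) = 189.86
(4) = -123.54
(5) = 80.83
(6) = 625.00
(7) = -197.71
(8) = 67.01
(9) = -502.33
(10) = 61.54
(11) = 75.61
(12) = 8.05
(13) = 561.46
(14) = 291.50
(15) = -10659.00
(16) = 2641.00
(17) = 401.69
(18) = 1239.00
(19) = 4.94
(20) = -1038.32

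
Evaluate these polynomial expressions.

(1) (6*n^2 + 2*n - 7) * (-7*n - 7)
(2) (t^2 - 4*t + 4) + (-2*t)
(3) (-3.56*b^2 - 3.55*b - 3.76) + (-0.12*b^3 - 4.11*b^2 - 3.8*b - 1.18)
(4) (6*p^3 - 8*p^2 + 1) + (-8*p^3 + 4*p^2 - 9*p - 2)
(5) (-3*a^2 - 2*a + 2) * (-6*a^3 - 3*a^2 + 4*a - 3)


(1) = -42*n^3 - 56*n^2 + 35*n + 49
(2) = t^2 - 6*t + 4
(3) = -0.12*b^3 - 7.67*b^2 - 7.35*b - 4.94
(4) = -2*p^3 - 4*p^2 - 9*p - 1
(5) = 18*a^5 + 21*a^4 - 18*a^3 - 5*a^2 + 14*a - 6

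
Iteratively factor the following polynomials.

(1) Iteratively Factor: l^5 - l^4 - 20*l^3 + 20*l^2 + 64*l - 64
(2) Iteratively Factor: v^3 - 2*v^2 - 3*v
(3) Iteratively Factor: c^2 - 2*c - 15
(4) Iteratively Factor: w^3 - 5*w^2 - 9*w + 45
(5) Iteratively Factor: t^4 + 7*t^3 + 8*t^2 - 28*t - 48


(1) = (l - 1)*(l^4 - 20*l^2 + 64) = (l - 1)*(l + 4)*(l^3 - 4*l^2 - 4*l + 16) = (l - 4)*(l - 1)*(l + 4)*(l^2 - 4) = (l - 4)*(l - 1)*(l + 2)*(l + 4)*(l - 2)
(2) = (v - 3)*(v^2 + v) = v*(v - 3)*(v + 1)
(3) = (c - 5)*(c + 3)
(4) = (w - 3)*(w^2 - 2*w - 15) = (w - 3)*(w + 3)*(w - 5)
(5) = (t + 3)*(t^3 + 4*t^2 - 4*t - 16) = (t + 3)*(t + 4)*(t^2 - 4) = (t + 2)*(t + 3)*(t + 4)*(t - 2)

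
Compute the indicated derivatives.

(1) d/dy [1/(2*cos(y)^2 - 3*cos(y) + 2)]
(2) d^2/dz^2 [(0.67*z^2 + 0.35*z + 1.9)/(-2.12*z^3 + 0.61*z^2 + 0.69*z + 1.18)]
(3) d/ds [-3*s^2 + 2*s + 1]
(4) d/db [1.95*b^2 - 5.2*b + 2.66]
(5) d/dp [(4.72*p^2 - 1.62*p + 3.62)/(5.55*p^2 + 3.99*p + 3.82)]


(1) = (4*cos(y) - 3)*sin(y)/(-3*cos(y) + cos(2*y) + 3)^2
(2) = (-6.022496*z^6 - 9.43824*z^5 - 105.637056*z^4 + 15.127848*z^3 + 4.820856*z^2 - 31.80492*z - 0.369816)/(9.528128*z^9 - 8.224752*z^8 - 6.936852*z^7 - 10.783309*z^6 + 11.413605*z^5 + 8.168127*z^4 + 5.547183*z^3 - 4.233486*z^2 - 2.882268*z - 1.643032)
(3) = 2 - 6*s
(4) = 3.9*b - 5.2
(5) = (27.8238*p^2 - 4.1212*p - 20.6322)/(30.8025*p^4 + 44.289*p^3 + 58.3221*p^2 + 30.4836*p + 14.5924)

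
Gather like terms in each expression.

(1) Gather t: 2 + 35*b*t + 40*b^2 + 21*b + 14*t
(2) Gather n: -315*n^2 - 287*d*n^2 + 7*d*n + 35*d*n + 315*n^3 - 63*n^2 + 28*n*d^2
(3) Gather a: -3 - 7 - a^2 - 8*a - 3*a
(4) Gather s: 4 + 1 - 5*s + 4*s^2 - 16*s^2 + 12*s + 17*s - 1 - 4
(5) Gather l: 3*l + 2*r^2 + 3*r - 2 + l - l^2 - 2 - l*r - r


(1) = 40*b^2 + 21*b + t*(35*b + 14) + 2
(2) = 315*n^3 + n^2*(-287*d - 378) + n*(28*d^2 + 42*d)
(3) = -a^2 - 11*a - 10
(4) = -12*s^2 + 24*s
(5) = -l^2 + l*(4 - r) + 2*r^2 + 2*r - 4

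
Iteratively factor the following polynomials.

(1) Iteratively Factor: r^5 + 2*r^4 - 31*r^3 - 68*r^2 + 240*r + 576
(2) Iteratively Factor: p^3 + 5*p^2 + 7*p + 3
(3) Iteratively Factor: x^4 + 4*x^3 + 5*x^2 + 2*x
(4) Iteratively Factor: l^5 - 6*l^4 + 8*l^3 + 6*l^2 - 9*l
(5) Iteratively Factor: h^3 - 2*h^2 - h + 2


(1) = (r + 4)*(r^4 - 2*r^3 - 23*r^2 + 24*r + 144) = (r + 3)*(r + 4)*(r^3 - 5*r^2 - 8*r + 48) = (r - 4)*(r + 3)*(r + 4)*(r^2 - r - 12) = (r - 4)*(r + 3)^2*(r + 4)*(r - 4)
(2) = (p + 1)*(p^2 + 4*p + 3) = (p + 1)*(p + 3)*(p + 1)
(3) = (x + 1)*(x^3 + 3*x^2 + 2*x) = x*(x + 1)*(x^2 + 3*x + 2) = x*(x + 1)^2*(x + 2)
(4) = (l)*(l^4 - 6*l^3 + 8*l^2 + 6*l - 9) = l*(l - 3)*(l^3 - 3*l^2 - l + 3) = l*(l - 3)*(l - 1)*(l^2 - 2*l - 3) = l*(l - 3)*(l - 1)*(l + 1)*(l - 3)
(5) = (h + 1)*(h^2 - 3*h + 2) = (h - 2)*(h + 1)*(h - 1)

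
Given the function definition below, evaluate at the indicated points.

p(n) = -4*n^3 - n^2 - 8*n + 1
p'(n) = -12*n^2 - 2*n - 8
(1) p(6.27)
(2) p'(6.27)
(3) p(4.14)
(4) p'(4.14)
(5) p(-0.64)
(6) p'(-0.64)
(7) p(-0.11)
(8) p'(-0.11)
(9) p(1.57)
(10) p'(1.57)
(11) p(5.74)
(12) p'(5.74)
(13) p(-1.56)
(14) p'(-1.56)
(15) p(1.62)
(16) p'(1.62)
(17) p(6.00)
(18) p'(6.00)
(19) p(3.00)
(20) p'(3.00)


(1) = -1074.44
(2) = -492.29
(3) = -333.09
(4) = -221.96
(5) = 6.76
(6) = -11.64
(7) = 1.87
(8) = -7.93
(9) = -29.50
(10) = -40.72
(11) = -834.34
(12) = -414.85
(13) = 26.23
(14) = -34.08
(15) = -31.59
(16) = -42.73
(17) = -947.00
(18) = -452.00
(19) = -140.00
(20) = -122.00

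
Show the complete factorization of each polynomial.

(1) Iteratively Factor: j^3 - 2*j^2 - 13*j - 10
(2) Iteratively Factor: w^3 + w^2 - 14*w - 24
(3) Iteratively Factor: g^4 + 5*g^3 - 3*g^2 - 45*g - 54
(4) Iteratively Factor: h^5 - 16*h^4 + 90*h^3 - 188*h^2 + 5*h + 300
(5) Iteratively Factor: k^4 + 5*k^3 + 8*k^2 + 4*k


(1) = (j + 1)*(j^2 - 3*j - 10) = (j - 5)*(j + 1)*(j + 2)
(2) = (w - 4)*(w^2 + 5*w + 6) = (w - 4)*(w + 2)*(w + 3)
(3) = (g - 3)*(g^3 + 8*g^2 + 21*g + 18) = (g - 3)*(g + 3)*(g^2 + 5*g + 6) = (g - 3)*(g + 2)*(g + 3)*(g + 3)
(4) = (h - 3)*(h^4 - 13*h^3 + 51*h^2 - 35*h - 100) = (h - 5)*(h - 3)*(h^3 - 8*h^2 + 11*h + 20) = (h - 5)^2*(h - 3)*(h^2 - 3*h - 4) = (h - 5)^2*(h - 3)*(h + 1)*(h - 4)
(5) = (k)*(k^3 + 5*k^2 + 8*k + 4) = k*(k + 2)*(k^2 + 3*k + 2) = k*(k + 1)*(k + 2)*(k + 2)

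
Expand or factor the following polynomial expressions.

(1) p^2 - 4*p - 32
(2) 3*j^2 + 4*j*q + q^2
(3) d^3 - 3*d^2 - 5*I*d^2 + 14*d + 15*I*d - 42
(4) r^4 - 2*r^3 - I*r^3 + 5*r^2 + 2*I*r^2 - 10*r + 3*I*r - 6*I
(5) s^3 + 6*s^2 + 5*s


(1) = (p - 8)*(p + 4)
(2) = (j + q)*(3*j + q)
(3) = (d - 3)*(d - 7*I)*(d + 2*I)
(4) = (r - 2)*(r - 3*I)*(r + I)^2
(5) = s*(s + 1)*(s + 5)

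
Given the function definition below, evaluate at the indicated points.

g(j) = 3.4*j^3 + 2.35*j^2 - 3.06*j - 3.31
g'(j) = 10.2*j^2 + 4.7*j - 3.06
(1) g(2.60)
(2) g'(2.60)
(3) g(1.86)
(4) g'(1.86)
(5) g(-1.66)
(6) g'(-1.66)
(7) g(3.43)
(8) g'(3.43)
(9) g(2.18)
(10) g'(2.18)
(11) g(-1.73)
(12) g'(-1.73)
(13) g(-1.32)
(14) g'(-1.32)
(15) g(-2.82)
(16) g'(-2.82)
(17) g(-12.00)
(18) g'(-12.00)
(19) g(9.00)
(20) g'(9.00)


(1) = 64.38
(2) = 78.11
(3) = 21.01
(4) = 40.97
(5) = -7.31
(6) = 17.25
(7) = 151.04
(8) = 133.06
(9) = 36.41
(10) = 55.66
(11) = -8.59
(12) = 19.34
(13) = -3.00
(14) = 8.51
(15) = -52.24
(16) = 64.80
(17) = -5503.39
(18) = 1409.34
(19) = 2638.10
(20) = 865.44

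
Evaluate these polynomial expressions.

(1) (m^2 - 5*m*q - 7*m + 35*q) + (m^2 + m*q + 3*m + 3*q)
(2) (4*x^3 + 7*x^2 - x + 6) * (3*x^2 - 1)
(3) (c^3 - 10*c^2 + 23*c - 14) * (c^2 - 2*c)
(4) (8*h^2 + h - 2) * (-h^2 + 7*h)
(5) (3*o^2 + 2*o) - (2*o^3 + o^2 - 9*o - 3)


(1) = 2*m^2 - 4*m*q - 4*m + 38*q
(2) = 12*x^5 + 21*x^4 - 7*x^3 + 11*x^2 + x - 6
(3) = c^5 - 12*c^4 + 43*c^3 - 60*c^2 + 28*c
(4) = -8*h^4 + 55*h^3 + 9*h^2 - 14*h
(5) = -2*o^3 + 2*o^2 + 11*o + 3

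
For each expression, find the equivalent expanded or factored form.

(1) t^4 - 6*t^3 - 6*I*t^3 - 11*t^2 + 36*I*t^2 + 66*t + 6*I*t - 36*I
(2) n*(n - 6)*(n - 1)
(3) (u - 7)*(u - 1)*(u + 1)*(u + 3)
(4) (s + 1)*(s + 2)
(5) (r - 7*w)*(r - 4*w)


(1) = (t - 6)*(t - 3*I)*(t - 2*I)*(t - I)
(2) = n^3 - 7*n^2 + 6*n
(3) = u^4 - 4*u^3 - 22*u^2 + 4*u + 21
(4) = s^2 + 3*s + 2
(5) = r^2 - 11*r*w + 28*w^2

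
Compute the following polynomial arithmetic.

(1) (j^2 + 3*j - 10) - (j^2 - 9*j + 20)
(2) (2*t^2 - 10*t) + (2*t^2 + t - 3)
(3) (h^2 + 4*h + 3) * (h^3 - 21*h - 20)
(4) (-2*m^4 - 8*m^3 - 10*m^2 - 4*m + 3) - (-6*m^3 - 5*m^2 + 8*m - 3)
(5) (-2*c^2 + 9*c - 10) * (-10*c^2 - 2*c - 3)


(1) = 12*j - 30
(2) = 4*t^2 - 9*t - 3
(3) = h^5 + 4*h^4 - 18*h^3 - 104*h^2 - 143*h - 60
(4) = -2*m^4 - 2*m^3 - 5*m^2 - 12*m + 6
(5) = 20*c^4 - 86*c^3 + 88*c^2 - 7*c + 30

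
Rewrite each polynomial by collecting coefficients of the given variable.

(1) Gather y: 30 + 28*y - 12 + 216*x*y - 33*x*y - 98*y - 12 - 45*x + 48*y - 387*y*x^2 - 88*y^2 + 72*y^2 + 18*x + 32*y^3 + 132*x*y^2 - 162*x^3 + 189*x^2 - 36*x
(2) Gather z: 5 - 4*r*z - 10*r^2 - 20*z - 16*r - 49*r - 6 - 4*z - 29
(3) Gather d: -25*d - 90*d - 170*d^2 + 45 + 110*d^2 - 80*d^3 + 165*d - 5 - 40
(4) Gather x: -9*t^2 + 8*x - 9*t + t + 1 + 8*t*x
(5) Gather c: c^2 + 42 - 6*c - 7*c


(1) = -162*x^3 + 189*x^2 - 63*x + 32*y^3 + y^2*(132*x - 16) + y*(-387*x^2 + 183*x - 22) + 6
(2) = -10*r^2 - 65*r + z*(-4*r - 24) - 30
(3) = -80*d^3 - 60*d^2 + 50*d
(4) = -9*t^2 - 8*t + x*(8*t + 8) + 1
(5) = c^2 - 13*c + 42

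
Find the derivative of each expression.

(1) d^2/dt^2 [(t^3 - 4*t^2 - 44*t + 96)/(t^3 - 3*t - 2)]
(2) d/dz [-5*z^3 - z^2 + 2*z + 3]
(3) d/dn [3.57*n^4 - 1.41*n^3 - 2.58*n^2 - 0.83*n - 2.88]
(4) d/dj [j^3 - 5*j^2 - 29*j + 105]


(1) = 2*(-4*t - 139)/(t^4 + 4*t^3 + 6*t^2 + 4*t + 1)
(2) = -15*z^2 - 2*z + 2
(3) = 14.28*n^3 - 4.23*n^2 - 5.16*n - 0.83
(4) = 3*j^2 - 10*j - 29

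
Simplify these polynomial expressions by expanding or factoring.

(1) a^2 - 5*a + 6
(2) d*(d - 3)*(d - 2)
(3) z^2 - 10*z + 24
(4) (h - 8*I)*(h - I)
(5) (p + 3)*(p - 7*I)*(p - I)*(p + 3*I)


(1) = (a - 3)*(a - 2)
(2) = d^3 - 5*d^2 + 6*d
(3) = (z - 6)*(z - 4)
(4) = h^2 - 9*I*h - 8
(5) = p^4 + 3*p^3 - 5*I*p^3 + 17*p^2 - 15*I*p^2 + 51*p - 21*I*p - 63*I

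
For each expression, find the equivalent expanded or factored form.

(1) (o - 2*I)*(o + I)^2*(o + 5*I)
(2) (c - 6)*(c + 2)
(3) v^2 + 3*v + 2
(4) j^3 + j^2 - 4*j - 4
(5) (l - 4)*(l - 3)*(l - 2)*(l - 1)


(1) = o^4 + 5*I*o^3 + 3*o^2 + 17*I*o - 10
(2) = c^2 - 4*c - 12
(3) = (v + 1)*(v + 2)
(4) = (j - 2)*(j + 1)*(j + 2)
(5) = l^4 - 10*l^3 + 35*l^2 - 50*l + 24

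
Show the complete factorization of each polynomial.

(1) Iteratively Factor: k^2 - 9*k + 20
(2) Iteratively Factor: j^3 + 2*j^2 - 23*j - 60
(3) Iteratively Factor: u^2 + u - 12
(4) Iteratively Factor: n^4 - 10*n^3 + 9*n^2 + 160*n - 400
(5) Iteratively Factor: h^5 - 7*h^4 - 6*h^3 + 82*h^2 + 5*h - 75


(1) = (k - 4)*(k - 5)
(2) = (j - 5)*(j^2 + 7*j + 12) = (j - 5)*(j + 3)*(j + 4)
(3) = (u + 4)*(u - 3)
(4) = (n - 5)*(n^3 - 5*n^2 - 16*n + 80) = (n - 5)^2*(n^2 - 16) = (n - 5)^2*(n + 4)*(n - 4)
(5) = (h - 5)*(h^4 - 2*h^3 - 16*h^2 + 2*h + 15) = (h - 5)*(h + 3)*(h^3 - 5*h^2 - h + 5) = (h - 5)*(h + 1)*(h + 3)*(h^2 - 6*h + 5) = (h - 5)^2*(h + 1)*(h + 3)*(h - 1)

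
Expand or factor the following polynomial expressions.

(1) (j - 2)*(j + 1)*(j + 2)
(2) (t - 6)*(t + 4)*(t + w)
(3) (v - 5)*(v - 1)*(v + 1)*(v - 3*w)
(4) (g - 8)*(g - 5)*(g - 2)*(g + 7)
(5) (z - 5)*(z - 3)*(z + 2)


(1) = j^3 + j^2 - 4*j - 4
(2) = t^3 + t^2*w - 2*t^2 - 2*t*w - 24*t - 24*w
(3) = v^4 - 3*v^3*w - 5*v^3 + 15*v^2*w - v^2 + 3*v*w + 5*v - 15*w
(4) = g^4 - 8*g^3 - 39*g^2 + 382*g - 560
(5) = z^3 - 6*z^2 - z + 30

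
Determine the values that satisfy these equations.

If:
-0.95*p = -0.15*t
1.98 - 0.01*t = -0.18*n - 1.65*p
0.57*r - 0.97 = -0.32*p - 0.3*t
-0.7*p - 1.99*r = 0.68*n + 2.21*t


Then:
n = -48.90
p = 4.30
r = -15.04
t = 27.23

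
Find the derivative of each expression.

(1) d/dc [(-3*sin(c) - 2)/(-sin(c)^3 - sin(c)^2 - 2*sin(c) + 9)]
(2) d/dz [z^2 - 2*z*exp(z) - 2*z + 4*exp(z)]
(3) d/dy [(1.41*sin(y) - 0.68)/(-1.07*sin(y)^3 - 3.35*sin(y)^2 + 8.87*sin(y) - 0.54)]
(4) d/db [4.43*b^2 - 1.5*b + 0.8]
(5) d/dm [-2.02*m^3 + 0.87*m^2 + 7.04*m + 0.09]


(1) = -(6*sin(c)^3 + 9*sin(c)^2 + 4*sin(c) + 31)*cos(c)/(sin(c)^3 + sin(c)^2 + 2*sin(c) - 9)^2
(2) = -2*z*exp(z) + 2*z + 2*exp(z) - 2
(3) = (3.0174*sin(y)^3 + 2.5407*sin(y)^2 - 4.556*sin(y) + 5.2702)*cos(y)/(1.1449*sin(y)^6 + 7.169*sin(y)^5 - 7.7593*sin(y)^4 - 58.2734*sin(y)^3 + 82.2949*sin(y)^2 - 9.5796*sin(y) + 0.2916)
(4) = 8.86*b - 1.5
(5) = -6.06*m^2 + 1.74*m + 7.04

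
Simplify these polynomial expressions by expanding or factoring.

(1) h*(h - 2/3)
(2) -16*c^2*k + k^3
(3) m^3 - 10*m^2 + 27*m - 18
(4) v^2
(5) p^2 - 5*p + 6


(1) = h^2 - 2*h/3
(2) = k*(-4*c + k)*(4*c + k)
(3) = (m - 6)*(m - 3)*(m - 1)
(4) = v^2
(5) = (p - 3)*(p - 2)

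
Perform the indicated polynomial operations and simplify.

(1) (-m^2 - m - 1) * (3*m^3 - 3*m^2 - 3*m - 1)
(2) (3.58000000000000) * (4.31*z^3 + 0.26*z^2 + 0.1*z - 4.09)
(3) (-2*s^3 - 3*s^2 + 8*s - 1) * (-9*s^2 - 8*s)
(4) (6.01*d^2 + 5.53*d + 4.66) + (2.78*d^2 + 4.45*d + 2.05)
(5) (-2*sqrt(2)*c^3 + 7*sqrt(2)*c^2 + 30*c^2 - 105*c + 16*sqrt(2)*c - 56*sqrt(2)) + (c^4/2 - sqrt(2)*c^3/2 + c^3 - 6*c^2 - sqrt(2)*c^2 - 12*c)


(1) = -3*m^5 + 3*m^3 + 7*m^2 + 4*m + 1
(2) = 15.4298*z^3 + 0.9308*z^2 + 0.358*z - 14.6422
(3) = 18*s^5 + 43*s^4 - 48*s^3 - 55*s^2 + 8*s
(4) = 8.79*d^2 + 9.98*d + 6.71
(5) = c^4/2 - 5*sqrt(2)*c^3/2 + c^3 + 6*sqrt(2)*c^2 + 24*c^2 - 117*c + 16*sqrt(2)*c - 56*sqrt(2)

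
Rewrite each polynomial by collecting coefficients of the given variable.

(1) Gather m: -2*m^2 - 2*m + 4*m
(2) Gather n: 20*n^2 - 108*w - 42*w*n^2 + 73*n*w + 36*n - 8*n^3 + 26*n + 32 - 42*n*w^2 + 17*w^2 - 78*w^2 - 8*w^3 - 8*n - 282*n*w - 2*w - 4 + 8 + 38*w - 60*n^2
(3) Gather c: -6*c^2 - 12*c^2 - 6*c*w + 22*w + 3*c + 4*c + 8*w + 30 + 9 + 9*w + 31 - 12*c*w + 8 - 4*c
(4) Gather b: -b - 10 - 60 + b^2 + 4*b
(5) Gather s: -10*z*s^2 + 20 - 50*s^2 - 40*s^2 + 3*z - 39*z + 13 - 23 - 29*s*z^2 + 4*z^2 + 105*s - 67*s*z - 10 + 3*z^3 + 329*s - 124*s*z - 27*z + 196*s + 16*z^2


(1) = -2*m^2 + 2*m
(2) = -8*n^3 + n^2*(-42*w - 40) + n*(-42*w^2 - 209*w + 54) - 8*w^3 - 61*w^2 - 72*w + 36
(3) = -18*c^2 + c*(3 - 18*w) + 39*w + 78
(4) = b^2 + 3*b - 70
(5) = s^2*(-10*z - 90) + s*(-29*z^2 - 191*z + 630) + 3*z^3 + 20*z^2 - 63*z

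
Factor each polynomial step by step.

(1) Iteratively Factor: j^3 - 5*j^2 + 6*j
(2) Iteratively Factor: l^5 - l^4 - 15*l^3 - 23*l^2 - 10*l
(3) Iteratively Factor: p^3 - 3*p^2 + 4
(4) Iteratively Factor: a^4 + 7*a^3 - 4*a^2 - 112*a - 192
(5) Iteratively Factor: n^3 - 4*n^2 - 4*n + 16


(1) = (j - 3)*(j^2 - 2*j) = (j - 3)*(j - 2)*(j)
(2) = (l - 5)*(l^4 + 4*l^3 + 5*l^2 + 2*l) = (l - 5)*(l + 2)*(l^3 + 2*l^2 + l) = (l - 5)*(l + 1)*(l + 2)*(l^2 + l) = l*(l - 5)*(l + 1)*(l + 2)*(l + 1)
(3) = (p - 2)*(p^2 - p - 2) = (p - 2)^2*(p + 1)
(4) = (a + 3)*(a^3 + 4*a^2 - 16*a - 64) = (a + 3)*(a + 4)*(a^2 - 16) = (a - 4)*(a + 3)*(a + 4)*(a + 4)
(5) = (n - 2)*(n^2 - 2*n - 8) = (n - 4)*(n - 2)*(n + 2)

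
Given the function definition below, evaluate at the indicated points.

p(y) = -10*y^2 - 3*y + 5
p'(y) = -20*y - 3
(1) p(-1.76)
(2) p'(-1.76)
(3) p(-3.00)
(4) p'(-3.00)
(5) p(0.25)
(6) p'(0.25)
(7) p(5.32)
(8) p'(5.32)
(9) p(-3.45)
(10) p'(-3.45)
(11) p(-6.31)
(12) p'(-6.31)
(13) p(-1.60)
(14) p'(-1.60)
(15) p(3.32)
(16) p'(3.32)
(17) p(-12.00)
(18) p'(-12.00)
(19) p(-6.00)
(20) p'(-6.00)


(1) = -20.70
(2) = 32.20
(3) = -76.00
(4) = 57.00
(5) = 3.62
(6) = -8.00
(7) = -293.98
(8) = -109.40
(9) = -103.68
(10) = 66.00
(11) = -374.23
(12) = 123.20
(13) = -15.80
(14) = 29.00
(15) = -115.18
(16) = -69.40
(17) = -1399.00
(18) = 237.00
(19) = -337.00
(20) = 117.00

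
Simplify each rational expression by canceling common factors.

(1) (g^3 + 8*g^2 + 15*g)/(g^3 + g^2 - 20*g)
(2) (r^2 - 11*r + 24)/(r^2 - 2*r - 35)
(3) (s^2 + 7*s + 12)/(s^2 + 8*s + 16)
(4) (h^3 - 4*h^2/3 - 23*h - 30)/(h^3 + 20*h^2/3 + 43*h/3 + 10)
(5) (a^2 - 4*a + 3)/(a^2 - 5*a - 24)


(1) = (g + 3)/(g - 4)
(2) = (r^2 - 11*r + 24)/(r^2 - 2*r - 35)
(3) = (s + 3)/(s + 4)
(4) = (h - 6)/(h + 2)
(5) = (a^2 - 4*a + 3)/(a^2 - 5*a - 24)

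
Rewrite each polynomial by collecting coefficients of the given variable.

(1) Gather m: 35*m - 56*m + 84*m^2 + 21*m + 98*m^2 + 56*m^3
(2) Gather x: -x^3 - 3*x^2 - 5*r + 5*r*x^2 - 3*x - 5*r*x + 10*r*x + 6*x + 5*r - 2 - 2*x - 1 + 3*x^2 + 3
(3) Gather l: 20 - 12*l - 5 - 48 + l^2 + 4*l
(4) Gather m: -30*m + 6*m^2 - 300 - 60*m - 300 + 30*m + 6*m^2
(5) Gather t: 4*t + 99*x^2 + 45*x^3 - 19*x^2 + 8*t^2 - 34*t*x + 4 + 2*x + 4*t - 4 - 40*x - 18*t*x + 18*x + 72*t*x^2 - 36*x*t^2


(1) = 56*m^3 + 182*m^2
(2) = 5*r*x^2 - x^3 + x*(5*r + 1)
(3) = l^2 - 8*l - 33
(4) = 12*m^2 - 60*m - 600
(5) = t^2*(8 - 36*x) + t*(72*x^2 - 52*x + 8) + 45*x^3 + 80*x^2 - 20*x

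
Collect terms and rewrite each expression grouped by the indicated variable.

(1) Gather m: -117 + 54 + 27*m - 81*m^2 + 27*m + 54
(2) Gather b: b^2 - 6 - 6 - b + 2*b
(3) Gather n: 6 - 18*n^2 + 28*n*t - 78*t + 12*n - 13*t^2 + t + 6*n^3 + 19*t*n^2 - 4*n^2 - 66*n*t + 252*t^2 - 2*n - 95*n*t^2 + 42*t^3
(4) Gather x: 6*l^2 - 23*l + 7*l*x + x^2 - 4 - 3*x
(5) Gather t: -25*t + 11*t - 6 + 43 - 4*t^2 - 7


(1) = -81*m^2 + 54*m - 9
(2) = b^2 + b - 12
(3) = 6*n^3 + n^2*(19*t - 22) + n*(-95*t^2 - 38*t + 10) + 42*t^3 + 239*t^2 - 77*t + 6
(4) = 6*l^2 - 23*l + x^2 + x*(7*l - 3) - 4
(5) = -4*t^2 - 14*t + 30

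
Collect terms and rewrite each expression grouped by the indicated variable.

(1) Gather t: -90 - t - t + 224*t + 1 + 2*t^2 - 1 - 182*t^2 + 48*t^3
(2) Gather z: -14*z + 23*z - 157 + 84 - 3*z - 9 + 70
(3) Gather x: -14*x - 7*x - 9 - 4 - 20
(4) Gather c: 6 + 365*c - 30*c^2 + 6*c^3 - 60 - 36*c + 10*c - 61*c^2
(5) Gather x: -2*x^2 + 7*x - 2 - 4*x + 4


(1) = 48*t^3 - 180*t^2 + 222*t - 90
(2) = 6*z - 12
(3) = -21*x - 33
(4) = 6*c^3 - 91*c^2 + 339*c - 54
(5) = -2*x^2 + 3*x + 2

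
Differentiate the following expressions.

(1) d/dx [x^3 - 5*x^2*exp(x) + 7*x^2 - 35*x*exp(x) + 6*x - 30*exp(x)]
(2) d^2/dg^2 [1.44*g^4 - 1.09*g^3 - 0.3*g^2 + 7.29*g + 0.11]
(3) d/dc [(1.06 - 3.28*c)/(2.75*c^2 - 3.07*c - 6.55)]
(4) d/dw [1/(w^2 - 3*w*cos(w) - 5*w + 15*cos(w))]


(1) = -5*x^2*exp(x) + 3*x^2 - 45*x*exp(x) + 14*x - 65*exp(x) + 6
(2) = 17.28*g^2 - 6.54*g - 0.6
(3) = (9.02*c^2 - 5.83*c + 24.7382)/(7.5625*c^4 - 16.885*c^3 - 26.6001*c^2 + 40.217*c + 42.9025)
(4) = (-3*w*sin(w) - 2*w + 15*sin(w) + 3*cos(w) + 5)/((w - 5)^2*(w - 3*cos(w))^2)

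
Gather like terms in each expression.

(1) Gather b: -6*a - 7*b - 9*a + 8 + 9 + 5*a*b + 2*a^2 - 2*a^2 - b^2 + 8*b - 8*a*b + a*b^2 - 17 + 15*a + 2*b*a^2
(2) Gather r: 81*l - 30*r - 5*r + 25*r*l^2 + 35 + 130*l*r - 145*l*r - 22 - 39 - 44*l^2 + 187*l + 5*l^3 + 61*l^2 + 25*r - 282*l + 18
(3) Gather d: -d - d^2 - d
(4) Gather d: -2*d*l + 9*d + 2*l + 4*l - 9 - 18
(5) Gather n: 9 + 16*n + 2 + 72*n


(1) = b^2*(a - 1) + b*(2*a^2 - 3*a + 1)
(2) = 5*l^3 + 17*l^2 - 14*l + r*(25*l^2 - 15*l - 10) - 8
(3) = -d^2 - 2*d
(4) = d*(9 - 2*l) + 6*l - 27
(5) = 88*n + 11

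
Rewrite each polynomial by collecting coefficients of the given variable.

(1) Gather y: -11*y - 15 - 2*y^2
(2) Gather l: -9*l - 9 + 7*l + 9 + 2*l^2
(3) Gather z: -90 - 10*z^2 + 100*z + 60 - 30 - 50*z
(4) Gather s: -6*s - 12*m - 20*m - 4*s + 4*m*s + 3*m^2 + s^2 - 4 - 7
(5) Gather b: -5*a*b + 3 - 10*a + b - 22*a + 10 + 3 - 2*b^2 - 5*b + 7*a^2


(1) = -2*y^2 - 11*y - 15
(2) = 2*l^2 - 2*l
(3) = -10*z^2 + 50*z - 60
(4) = 3*m^2 - 32*m + s^2 + s*(4*m - 10) - 11
(5) = 7*a^2 - 32*a - 2*b^2 + b*(-5*a - 4) + 16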